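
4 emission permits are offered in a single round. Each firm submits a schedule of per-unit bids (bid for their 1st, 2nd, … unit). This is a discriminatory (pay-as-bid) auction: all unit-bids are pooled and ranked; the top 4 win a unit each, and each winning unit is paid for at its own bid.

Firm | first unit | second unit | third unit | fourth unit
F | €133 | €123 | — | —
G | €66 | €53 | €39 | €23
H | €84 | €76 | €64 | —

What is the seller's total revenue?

Total revenue: €416

All unit-bids, highest first — top 4: 133 (F-1), 123 (F-2), 84 (H-1), 76 (H-2)
Next rejected bid: €66 (not a price — pay-as-bid).
Each winning unit pays its own bid.
Revenue = 133 + 123 + 84 + 76 = €416.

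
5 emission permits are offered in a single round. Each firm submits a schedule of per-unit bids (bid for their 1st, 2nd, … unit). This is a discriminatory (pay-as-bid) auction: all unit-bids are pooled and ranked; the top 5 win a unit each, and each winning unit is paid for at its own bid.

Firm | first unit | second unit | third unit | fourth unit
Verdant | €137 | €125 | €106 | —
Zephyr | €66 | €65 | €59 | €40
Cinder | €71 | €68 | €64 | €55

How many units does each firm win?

Pooled unit-bids ranked (top 5): 137 (Verdant-1), 125 (Verdant-2), 106 (Verdant-3), 71 (Cinder-1), 68 (Cinder-2)
Next rejected bid: €66 (not a price — pay-as-bid).
Allocation: Cinder 2, Verdant 3.

Cinder 2, Verdant 3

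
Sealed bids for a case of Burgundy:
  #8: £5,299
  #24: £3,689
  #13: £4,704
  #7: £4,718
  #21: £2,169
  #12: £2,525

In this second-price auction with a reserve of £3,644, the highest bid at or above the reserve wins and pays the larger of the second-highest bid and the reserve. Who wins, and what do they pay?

Bids in order: 5,299 (#8) > 4,718 (#7) > 4,704 (#13) > 3,689 (#24) > 2,525 (#12) > 2,169 (#21)
Highest eligible bid: #8 at £5,299.
Second-highest bid £4,718 exceeds the reserve £3,644 → payment £4,718.

#8 pays £4,718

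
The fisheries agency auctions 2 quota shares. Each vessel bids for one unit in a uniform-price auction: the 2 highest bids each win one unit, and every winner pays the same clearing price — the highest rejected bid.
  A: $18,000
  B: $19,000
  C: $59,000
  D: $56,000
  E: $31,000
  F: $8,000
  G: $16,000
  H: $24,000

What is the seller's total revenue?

Bids ranked high→low: 59,000 (C), 56,000 (D), 31,000 (E), 24,000 (H), …
The 2 highest are C, D.
Clearing price = highest rejected bid = $31,000.
Total revenue = 2 × $31,000 = $62,000.

Total revenue: $62,000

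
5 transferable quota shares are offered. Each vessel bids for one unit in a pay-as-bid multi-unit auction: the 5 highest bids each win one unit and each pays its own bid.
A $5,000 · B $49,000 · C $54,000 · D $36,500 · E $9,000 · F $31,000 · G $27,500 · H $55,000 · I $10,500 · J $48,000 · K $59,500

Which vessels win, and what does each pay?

K $59,500, H $55,000, C $54,000, B $49,000, J $48,000

Bids ranked high→low: 59,500 (K), 55,000 (H), 54,000 (C), 49,000 (B), 48,000 (J), 36,500 (D), 31,000 (F), …
Top 5: K, H, C, B, J.
Each winner pays its own bid: K $59,500, H $55,000, C $54,000, B $49,000, J $48,000.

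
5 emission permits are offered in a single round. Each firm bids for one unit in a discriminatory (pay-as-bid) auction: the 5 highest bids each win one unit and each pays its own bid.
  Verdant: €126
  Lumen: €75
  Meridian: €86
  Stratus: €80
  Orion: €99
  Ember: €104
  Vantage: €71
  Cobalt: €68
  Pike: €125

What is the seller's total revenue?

Total revenue: €540

Ordering the bids: 126 (Verdant), 125 (Pike), 104 (Ember), 99 (Orion), 86 (Meridian), 80 (Stratus), 75 (Lumen), …
The 5 highest are Verdant, Pike, Ember, Orion, Meridian.
Total revenue = 126 + 125 + 104 + 99 + 86 = €540.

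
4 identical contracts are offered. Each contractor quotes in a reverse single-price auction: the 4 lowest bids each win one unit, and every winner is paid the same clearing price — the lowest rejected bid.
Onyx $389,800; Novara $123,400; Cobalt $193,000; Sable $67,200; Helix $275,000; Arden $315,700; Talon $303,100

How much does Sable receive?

Sable is paid $303,100

Sorting: 67,200 (Sable), 123,400 (Novara), 193,000 (Cobalt), 275,000 (Helix), 303,100 (Talon), 315,700 (Arden), …
Lowest 4: Sable, Novara, Cobalt, Helix.
First losing bid is Talon's $303,100, which sets the uniform price.
Sable wins → is paid $303,100.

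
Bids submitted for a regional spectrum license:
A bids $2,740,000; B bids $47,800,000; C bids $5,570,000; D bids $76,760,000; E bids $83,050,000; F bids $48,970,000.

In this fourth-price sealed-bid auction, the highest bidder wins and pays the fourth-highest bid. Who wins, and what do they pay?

Bids ranked: 83,050,000 (E) > 76,760,000 (D) > 48,970,000 (F) > 47,800,000 (B) > 5,570,000 (C) > 2,740,000 (A)
E is highest; pays the fourth-highest bid, $47,800,000.

E pays $47,800,000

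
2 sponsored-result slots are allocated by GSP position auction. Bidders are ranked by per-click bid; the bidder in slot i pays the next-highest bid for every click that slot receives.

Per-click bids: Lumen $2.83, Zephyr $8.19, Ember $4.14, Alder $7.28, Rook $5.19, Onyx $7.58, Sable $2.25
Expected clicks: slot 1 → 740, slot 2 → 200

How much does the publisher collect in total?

Total revenue: $7065.20

Sorting advertisers: $8.19 (Zephyr) > $7.58 (Onyx) > $7.28 (Alder) > …
Slot 1: Zephyr pays $7.58 × 740 = $5609.20
Slot 2: Onyx pays $7.28 × 200 = $1456.00
Total = $7065.20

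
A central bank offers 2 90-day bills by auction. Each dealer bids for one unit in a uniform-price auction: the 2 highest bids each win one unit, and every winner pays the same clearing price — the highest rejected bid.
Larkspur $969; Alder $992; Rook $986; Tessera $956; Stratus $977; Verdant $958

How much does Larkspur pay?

Larkspur pays $0

Ordering the bids: 992 (Alder), 986 (Rook), 977 (Stratus), 969 (Larkspur), …
Top 2: Alder, Rook.
Highest unsuccessful bid: $977 → clearing price.
Larkspur does not win → pays $0.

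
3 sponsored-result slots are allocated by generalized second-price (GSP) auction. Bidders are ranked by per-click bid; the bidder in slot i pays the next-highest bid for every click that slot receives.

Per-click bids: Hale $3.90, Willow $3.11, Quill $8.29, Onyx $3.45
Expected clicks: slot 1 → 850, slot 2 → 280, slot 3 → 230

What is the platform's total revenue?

Sorting advertisers: $8.29 (Quill) > $3.90 (Hale) > $3.45 (Onyx) > $3.11 (Willow)
Slot 1: Quill pays $3.90 × 850 = $3315.00
Slot 2: Hale pays $3.45 × 280 = $966.00
Slot 3: Onyx pays $3.11 × 230 = $715.30
Total = $4996.30

Total revenue: $4996.30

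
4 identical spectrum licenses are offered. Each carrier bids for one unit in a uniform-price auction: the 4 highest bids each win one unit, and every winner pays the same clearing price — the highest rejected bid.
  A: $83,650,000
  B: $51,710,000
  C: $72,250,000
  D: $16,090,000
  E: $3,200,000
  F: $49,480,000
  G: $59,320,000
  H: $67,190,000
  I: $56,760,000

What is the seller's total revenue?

Total revenue: $227,040,000

Bids ranked high→low: 83,650,000 (A), 72,250,000 (C), 67,190,000 (H), 59,320,000 (G), 56,760,000 (I), 51,710,000 (B), …
Top 4: A, C, H, G.
Highest unsuccessful bid: $56,760,000 → clearing price.
Total revenue = 4 × $56,760,000 = $227,040,000.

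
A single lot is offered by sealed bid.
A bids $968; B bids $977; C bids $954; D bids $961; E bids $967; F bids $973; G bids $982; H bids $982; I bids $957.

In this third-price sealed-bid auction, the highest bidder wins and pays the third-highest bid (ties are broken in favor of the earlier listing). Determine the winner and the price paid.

Bids ranked: 982 (G) > 982 (H) > 977 (B) > 973 (F) > 968 (A) > 967 (E) > …
G and H tie at $982; tie-break gives it to G.
G is highest; pays the third-highest bid, $977.

G pays $977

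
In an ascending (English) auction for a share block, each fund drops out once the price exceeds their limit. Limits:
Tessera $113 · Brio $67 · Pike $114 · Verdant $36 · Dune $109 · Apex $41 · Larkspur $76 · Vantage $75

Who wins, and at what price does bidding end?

Pike wins at $113

Limits ranked: 114 (Pike) > 113 (Tessera) > 109 (Dune) > 76 (Larkspur) > 75 (Vantage) > 67 (Brio) > …
Tessera is the last rival to drop out, at $113; Pike remains and wins at that price.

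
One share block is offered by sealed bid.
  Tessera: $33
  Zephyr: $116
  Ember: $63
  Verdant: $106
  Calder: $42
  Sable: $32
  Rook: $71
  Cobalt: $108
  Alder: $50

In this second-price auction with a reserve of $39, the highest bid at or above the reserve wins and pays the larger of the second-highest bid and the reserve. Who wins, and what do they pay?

Second-price auction with a reserve of $39: the highest bid at or above the reserve wins and pays the larger of the second-highest bid and the reserve.
Bids in order: 116 (Zephyr) > 108 (Cobalt) > 106 (Verdant) > 71 (Rook) > 63 (Ember) > 50 (Alder) > …
Highest eligible bid: Zephyr at $116.
max(second-highest $108, reserve $39) = $108; the reserve does not bind.

Zephyr pays $108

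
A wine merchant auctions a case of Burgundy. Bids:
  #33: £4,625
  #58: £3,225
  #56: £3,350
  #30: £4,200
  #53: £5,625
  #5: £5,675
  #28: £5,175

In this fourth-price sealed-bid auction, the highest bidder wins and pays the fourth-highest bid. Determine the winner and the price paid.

#5 pays £4,625

Fourth-price sealed-bid auction: the highest bidder wins and pays the fourth-highest bid.
Sorting bids: 5,675 (#5) > 5,625 (#53) > 5,175 (#28) > 4,625 (#33) > 4,200 (#30) > 3,350 (#56) > …
#5 is highest; pays the fourth-highest bid, £4,625.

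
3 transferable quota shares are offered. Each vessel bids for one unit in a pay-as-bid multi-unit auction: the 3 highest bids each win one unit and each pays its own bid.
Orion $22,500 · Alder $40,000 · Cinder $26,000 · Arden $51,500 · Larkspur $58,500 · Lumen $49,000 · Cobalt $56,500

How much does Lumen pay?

Bids ranked high→low: 58,500 (Larkspur), 56,500 (Cobalt), 51,500 (Arden), 49,000 (Lumen), 40,000 (Alder), …
Top 3: Larkspur, Cobalt, Arden.
Lumen does not win → $0.

Lumen pays $0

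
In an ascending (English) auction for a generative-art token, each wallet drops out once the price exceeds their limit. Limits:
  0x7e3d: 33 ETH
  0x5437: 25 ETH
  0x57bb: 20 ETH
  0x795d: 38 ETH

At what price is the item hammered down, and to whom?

Ascending (English) auction: the price rises until one bidder remains; the winner pays the price at which the last rival dropped out.
Limits in order: 38 (0x795d) > 33 (0x7e3d) > 25 (0x5437) > 20 (0x57bb)
Once the price passes 33 ETH, only 0x795d is left; the hammer falls at 0x7e3d's limit of 33 ETH.

0x795d wins at 33 ETH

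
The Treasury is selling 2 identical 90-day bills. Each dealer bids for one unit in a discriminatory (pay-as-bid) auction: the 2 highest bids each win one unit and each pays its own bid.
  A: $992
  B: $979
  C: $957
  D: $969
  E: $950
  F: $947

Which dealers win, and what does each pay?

A $992, B $979

Sorting: 992 (A), 979 (B), 969 (D), 957 (C), …
Top 2: A, B.
Each winner pays its own bid: A $992, B $979.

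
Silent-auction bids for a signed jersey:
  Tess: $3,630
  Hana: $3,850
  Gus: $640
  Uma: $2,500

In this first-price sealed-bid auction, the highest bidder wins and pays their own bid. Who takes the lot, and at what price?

Hana pays $3,850

First-price sealed-bid auction: the highest bidder wins and pays their own bid.
Bids ranked: 3,850 (Hana) > 3,630 (Tess) > 2,500 (Uma) > 640 (Gus)
Hana is highest → pays own bid, $3,850.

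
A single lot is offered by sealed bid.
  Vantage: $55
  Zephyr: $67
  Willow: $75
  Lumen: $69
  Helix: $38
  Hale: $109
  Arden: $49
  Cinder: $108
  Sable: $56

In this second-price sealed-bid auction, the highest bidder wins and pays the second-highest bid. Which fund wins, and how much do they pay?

Hale pays $108

Bids in order: 109 (Hale) > 108 (Cinder) > 75 (Willow) > 69 (Lumen) > 67 (Zephyr) > 56 (Sable) > …
Hale is highest; pays the second-highest bid, $108.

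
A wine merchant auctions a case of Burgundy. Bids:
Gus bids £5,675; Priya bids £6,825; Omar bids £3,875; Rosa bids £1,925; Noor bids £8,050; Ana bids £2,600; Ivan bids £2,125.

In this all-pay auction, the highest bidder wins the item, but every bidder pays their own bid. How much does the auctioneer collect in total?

All-pay auction: the highest bidder wins the item, but every bidder pays their own bid.
Bids ranked: 8,050 (Noor) > 6,825 (Priya) > 5,675 (Gus) > 3,875 (Omar) > 2,600 (Ana) > 2,125 (Ivan) > …
Noor wins with the top bid; all bids are sunk regardless.
Every bidder forfeits their bid regardless of winning.
Revenue = 5,675 + 6,825 + 3,875 + 1,925 + 8,050 + 2,600 + 2,125 = £31,075.

Total revenue: £31,075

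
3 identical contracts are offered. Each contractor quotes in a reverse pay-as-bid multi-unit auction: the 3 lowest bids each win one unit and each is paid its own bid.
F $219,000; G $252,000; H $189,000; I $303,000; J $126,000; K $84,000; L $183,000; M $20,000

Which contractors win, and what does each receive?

Sorting: 20,000 (M), 84,000 (K), 126,000 (J), 183,000 (L), 189,000 (H), …
Lowest 3: M, K, J.
Each winner is paid its own bid: M $20,000, K $84,000, J $126,000.

M $20,000, K $84,000, J $126,000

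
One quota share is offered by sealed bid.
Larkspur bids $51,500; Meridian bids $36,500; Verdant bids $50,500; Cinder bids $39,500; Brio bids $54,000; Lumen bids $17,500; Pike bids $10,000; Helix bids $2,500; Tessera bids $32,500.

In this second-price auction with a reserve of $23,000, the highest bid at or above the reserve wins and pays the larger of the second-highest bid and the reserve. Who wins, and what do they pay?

Brio pays $51,500

Bids ranked: 54,000 (Brio) > 51,500 (Larkspur) > 50,500 (Verdant) > 39,500 (Cinder) > 36,500 (Meridian) > 32,500 (Tessera) > …
Highest eligible bid: Brio at $54,000.
Second-highest bid $51,500 exceeds the reserve $23,000 → payment $51,500.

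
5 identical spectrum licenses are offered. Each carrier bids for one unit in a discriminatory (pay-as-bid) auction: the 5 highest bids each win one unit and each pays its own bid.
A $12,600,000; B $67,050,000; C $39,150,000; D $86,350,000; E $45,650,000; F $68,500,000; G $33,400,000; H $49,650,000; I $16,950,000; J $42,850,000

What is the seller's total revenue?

Total revenue: $317,200,000

Sorting: 86,350,000 (D), 68,500,000 (F), 67,050,000 (B), 49,650,000 (H), 45,650,000 (E), 42,850,000 (J), 39,150,000 (C), …
The 5 highest are D, F, B, H, E.
Total revenue = 86,350,000 + 68,500,000 + 67,050,000 + 49,650,000 + 45,650,000 = $317,200,000.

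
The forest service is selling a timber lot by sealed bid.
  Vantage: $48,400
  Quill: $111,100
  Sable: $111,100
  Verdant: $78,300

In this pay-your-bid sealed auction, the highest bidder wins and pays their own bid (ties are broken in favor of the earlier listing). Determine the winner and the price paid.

Bids ranked: 111,100 (Quill) > 111,100 (Sable) > 78,300 (Verdant) > 48,400 (Vantage)
Tie at $111,100 → Quill wins by tie-break.
First-price: Quill pays what they bid, $111,100.

Quill pays $111,100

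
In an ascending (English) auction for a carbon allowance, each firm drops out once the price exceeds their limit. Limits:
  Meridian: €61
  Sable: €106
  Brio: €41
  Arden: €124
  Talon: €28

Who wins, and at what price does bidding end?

Sorting limits: 124 (Arden) > 106 (Sable) > 61 (Meridian) > 41 (Brio) > 28 (Talon)
Sable is the last rival to drop out, at €106; Arden remains and wins at that price.

Arden wins at €106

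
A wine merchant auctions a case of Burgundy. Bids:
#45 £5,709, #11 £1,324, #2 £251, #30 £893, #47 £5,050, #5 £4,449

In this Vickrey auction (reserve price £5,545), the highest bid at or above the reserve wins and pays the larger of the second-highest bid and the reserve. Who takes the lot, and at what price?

Rule: the highest bid at or above the reserve wins and pays the larger of the second-highest bid and the reserve.
Sorting bids: 5,709 (#45) > 5,050 (#47) > 4,449 (#5) > 1,324 (#11) > 893 (#30) > 251 (#2)
Highest eligible bid: #45 at £5,709.
max(second-highest £5,050, reserve £5,545) = £5,545.

#45 pays £5,545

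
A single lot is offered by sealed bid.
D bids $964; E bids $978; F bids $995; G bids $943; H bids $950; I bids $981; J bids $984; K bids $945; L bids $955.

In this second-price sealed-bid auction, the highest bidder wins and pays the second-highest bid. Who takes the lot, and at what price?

F pays $984

Rule: the highest bidder wins and pays the second-highest bid.
Bids ranked: 995 (F) > 984 (J) > 981 (I) > 978 (E) > 964 (D) > 955 (L) > …
F is highest; pays the second-highest bid, $984.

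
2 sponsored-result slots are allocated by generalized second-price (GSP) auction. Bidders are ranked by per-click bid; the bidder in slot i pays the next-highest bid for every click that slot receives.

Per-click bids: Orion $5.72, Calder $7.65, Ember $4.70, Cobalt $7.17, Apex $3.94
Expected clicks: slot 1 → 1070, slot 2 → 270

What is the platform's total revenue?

Total revenue: $9216.30

Sorting advertisers: $7.65 (Calder) > $7.17 (Cobalt) > $5.72 (Orion) > …
Slot 1: Calder pays $7.17 × 1070 = $7671.90
Slot 2: Cobalt pays $5.72 × 270 = $1544.40
Total = $9216.30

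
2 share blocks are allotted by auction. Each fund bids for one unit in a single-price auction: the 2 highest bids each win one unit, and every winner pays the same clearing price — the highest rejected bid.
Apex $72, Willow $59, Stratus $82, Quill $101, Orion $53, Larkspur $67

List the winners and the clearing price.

Quill, Stratus; each pays $72

Bids ranked high→low: 101 (Quill), 82 (Stratus), 72 (Apex), 67 (Larkspur), …
Winners (2 units): Quill, Stratus.
Clearing price = highest rejected bid = $72.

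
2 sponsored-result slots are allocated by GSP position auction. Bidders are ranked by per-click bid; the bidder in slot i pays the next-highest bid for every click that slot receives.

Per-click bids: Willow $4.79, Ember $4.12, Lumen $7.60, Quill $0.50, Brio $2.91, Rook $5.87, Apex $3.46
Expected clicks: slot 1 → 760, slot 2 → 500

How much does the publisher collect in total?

Per-click bids in order: $7.60 (Lumen) > $5.87 (Rook) > $4.79 (Willow) > …
Slot 1: Lumen pays $5.87 × 760 = $4461.20
Slot 2: Rook pays $4.79 × 500 = $2395.00
Total = $6856.20

Total revenue: $6856.20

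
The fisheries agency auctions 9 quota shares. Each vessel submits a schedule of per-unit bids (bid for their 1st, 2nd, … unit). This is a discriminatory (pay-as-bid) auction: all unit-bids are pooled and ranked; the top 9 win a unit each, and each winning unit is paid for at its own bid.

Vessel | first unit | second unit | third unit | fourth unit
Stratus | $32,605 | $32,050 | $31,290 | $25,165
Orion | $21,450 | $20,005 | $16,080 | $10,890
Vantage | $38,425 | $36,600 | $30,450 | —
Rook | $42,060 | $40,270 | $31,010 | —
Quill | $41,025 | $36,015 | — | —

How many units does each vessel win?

Quill 2, Rook 2, Stratus 3, Vantage 2

Pooled unit-bids ranked (top 9): 42,060 (Rook-1), 41,025 (Quill-1), 40,270 (Rook-2), 38,425 (Vantage-1), 36,600 (Vantage-2), 36,015 (Quill-2), 32,605 (Stratus-1), 32,050 (Stratus-2), 31,290 (Stratus-3)
Next rejected bid: $31,010 (not a price — pay-as-bid).
Allocation: Quill 2, Rook 2, Stratus 3, Vantage 2.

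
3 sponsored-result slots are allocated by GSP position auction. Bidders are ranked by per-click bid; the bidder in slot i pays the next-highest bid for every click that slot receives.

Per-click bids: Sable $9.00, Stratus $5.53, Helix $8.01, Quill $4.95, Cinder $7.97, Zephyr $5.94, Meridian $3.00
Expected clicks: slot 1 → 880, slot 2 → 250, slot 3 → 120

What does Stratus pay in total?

Ranked by bid: $9.00 (Sable) > $8.01 (Helix) > $7.97 (Cinder) > $5.94 (Zephyr) > …
Stratus ranks below slot 3 → no slot, pays nothing.

Stratus pays $0.00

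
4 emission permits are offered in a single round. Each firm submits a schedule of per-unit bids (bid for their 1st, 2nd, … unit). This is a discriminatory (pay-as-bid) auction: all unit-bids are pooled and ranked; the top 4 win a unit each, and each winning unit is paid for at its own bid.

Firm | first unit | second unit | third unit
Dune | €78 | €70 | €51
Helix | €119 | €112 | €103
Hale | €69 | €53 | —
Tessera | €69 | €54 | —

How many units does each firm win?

Dune 1, Helix 3

Pooled unit-bids ranked (top 4): 119 (Helix-1), 112 (Helix-2), 103 (Helix-3), 78 (Dune-1)
Next rejected bid: €70 (not a price — pay-as-bid).
Allocation: Dune 1, Helix 3.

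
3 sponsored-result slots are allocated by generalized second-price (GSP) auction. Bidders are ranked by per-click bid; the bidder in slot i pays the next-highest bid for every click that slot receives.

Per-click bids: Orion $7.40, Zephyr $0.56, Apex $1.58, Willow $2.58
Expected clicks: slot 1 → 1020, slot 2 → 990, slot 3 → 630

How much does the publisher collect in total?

Total revenue: $4548.60

Per-click bids in order: $7.40 (Orion) > $2.58 (Willow) > $1.58 (Apex) > $0.56 (Zephyr)
Slot 1: Orion pays $2.58 × 1020 = $2631.60
Slot 2: Willow pays $1.58 × 990 = $1564.20
Slot 3: Apex pays $0.56 × 630 = $352.80
Total = $4548.60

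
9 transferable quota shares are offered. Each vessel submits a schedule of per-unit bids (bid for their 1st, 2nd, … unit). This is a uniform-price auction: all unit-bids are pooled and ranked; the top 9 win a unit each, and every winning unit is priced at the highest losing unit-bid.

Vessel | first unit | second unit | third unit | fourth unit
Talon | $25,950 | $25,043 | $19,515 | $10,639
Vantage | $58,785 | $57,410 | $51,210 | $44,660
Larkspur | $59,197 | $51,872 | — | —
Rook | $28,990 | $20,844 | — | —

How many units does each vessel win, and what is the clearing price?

All unit-bids, highest first — top 9: 59,197 (Larkspur-1), 58,785 (Vantage-1), 57,410 (Vantage-2), 51,872 (Larkspur-2), 51,210 (Vantage-3), 44,660 (Vantage-4), 28,990 (Rook-1), 25,950 (Talon-1), 25,043 (Talon-2)
First bid not allocated: $20,844.
Allocation: Larkspur 2, Rook 1, Talon 2, Vantage 4.

Larkspur 2, Rook 1, Talon 2, Vantage 4; clearing price $20,844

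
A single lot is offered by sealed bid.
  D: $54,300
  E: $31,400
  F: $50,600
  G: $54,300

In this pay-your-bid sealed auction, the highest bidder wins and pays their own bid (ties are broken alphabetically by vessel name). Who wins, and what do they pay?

Sorting bids: 54,300 (D) > 54,300 (G) > 50,600 (F) > 31,400 (E)
D and G tie at $54,300; tie-break gives it to D.
D has the highest bid and pays exactly that: $54,300.

D pays $54,300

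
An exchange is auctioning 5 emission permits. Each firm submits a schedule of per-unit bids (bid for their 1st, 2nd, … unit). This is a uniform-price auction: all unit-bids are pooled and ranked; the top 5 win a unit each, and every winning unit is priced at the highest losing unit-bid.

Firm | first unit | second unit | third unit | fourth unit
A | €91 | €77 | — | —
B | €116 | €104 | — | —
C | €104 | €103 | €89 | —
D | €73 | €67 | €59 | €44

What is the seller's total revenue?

All unit-bids, highest first — top 5: 116 (B-1), 104 (B-2), 104 (C-1), 103 (C-2), 91 (A-1)
First bid not allocated: €89.
Allocation: A 1, B 2, C 2. Every unit priced at €89.
Revenue = 5 × 89 = €445.

Total revenue: €445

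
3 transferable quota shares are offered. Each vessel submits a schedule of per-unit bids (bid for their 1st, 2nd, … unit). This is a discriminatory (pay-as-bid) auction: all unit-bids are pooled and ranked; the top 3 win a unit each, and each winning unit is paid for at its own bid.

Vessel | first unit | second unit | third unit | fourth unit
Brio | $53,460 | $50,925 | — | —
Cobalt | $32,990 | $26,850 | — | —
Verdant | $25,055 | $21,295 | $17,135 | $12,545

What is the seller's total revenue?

Total revenue: $137,375

Merging the schedules and taking the best 3: 53,460 (Brio-1), 50,925 (Brio-2), 32,990 (Cobalt-1)
Next rejected bid: $26,850 (not a price — pay-as-bid).
Each winning unit pays its own bid.
Revenue = 53,460 + 50,925 + 32,990 = $137,375.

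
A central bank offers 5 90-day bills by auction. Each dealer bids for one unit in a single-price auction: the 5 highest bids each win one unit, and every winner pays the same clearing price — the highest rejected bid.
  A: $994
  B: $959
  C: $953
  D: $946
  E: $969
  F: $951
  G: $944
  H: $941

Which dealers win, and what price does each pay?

Bids ranked high→low: 994 (A), 969 (E), 959 (B), 953 (C), 951 (F), 946 (D), 944 (G), …
The 5 highest are A, E, B, C, F.
First losing bid is D's $946, which sets the uniform price.

A, E, B, C, F; each pays $946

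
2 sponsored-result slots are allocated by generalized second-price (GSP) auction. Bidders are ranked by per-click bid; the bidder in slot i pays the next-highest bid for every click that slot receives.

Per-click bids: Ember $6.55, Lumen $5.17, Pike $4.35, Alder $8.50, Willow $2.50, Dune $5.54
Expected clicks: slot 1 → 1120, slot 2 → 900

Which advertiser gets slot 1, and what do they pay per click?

Alder; $6.55 per click

Per-click bids in order: $8.50 (Alder) > $6.55 (Ember) > $5.54 (Dune) > …
Slot 1 goes to the first-ranked bidder, Alder, who pays the next bid down: $6.55/click.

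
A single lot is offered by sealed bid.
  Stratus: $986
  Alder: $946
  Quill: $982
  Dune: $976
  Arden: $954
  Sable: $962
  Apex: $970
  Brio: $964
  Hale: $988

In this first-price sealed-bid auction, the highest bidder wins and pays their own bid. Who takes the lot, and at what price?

Hale pays $988

Bids in order: 988 (Hale) > 986 (Stratus) > 982 (Quill) > 976 (Dune) > 970 (Apex) > 964 (Brio) > …
First-price: Hale pays what they bid, $988.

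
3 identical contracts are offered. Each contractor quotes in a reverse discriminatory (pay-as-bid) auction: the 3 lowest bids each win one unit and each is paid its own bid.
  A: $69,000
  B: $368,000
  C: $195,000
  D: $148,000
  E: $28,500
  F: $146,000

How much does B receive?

B is paid $0

Ordering the bids: 28,500 (E), 69,000 (A), 146,000 (F), 148,000 (D), 195,000 (C), …
Lowest 3: E, A, F.
B does not win → $0.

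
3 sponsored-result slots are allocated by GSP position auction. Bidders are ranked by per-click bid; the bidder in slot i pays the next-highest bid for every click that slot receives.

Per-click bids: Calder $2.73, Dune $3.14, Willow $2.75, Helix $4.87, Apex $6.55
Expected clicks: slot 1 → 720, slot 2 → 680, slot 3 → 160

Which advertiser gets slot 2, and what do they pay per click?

Per-click bids in order: $6.55 (Apex) > $4.87 (Helix) > $3.14 (Dune) > $2.75 (Willow) > …
Slot 2 goes to the second-ranked bidder, Helix, who pays the next bid down: $3.14/click.

Helix; $3.14 per click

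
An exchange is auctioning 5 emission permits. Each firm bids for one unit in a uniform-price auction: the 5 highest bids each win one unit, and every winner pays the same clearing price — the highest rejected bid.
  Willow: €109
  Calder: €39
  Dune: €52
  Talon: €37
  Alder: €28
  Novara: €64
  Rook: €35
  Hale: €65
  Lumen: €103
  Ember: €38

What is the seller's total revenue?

Sorting: 109 (Willow), 103 (Lumen), 65 (Hale), 64 (Novara), 52 (Dune), 39 (Calder), 38 (Ember), …
Winners (5 units): Willow, Lumen, Hale, Novara, Dune.
Clearing price = highest rejected bid = €39.
Total revenue = 5 × €39 = €195.

Total revenue: €195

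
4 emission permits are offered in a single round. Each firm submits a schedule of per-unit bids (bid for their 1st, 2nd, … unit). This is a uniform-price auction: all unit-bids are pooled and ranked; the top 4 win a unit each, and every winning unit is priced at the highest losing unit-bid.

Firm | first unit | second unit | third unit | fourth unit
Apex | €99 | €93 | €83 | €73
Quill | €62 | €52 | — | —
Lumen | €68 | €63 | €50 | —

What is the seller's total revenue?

Merging the schedules and taking the best 4: 99 (Apex-1), 93 (Apex-2), 83 (Apex-3), 73 (Apex-4)
The (k+1)-th unit-bid is €68.
Allocation: Apex 4. Every unit priced at €68.
Revenue = 4 × 68 = €272.

Total revenue: €272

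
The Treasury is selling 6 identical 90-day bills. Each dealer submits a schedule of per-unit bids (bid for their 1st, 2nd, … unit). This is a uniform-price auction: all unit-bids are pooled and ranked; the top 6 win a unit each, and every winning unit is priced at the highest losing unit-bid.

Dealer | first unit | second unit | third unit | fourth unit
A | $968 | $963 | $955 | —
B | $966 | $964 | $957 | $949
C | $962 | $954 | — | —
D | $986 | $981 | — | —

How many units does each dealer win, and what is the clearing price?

Merging the schedules and taking the best 6: 986 (D-1), 981 (D-2), 968 (A-1), 966 (B-1), 964 (B-2), 963 (A-2)
First bid not allocated: $962.
Allocation: A 2, B 2, D 2.

A 2, B 2, D 2; clearing price $962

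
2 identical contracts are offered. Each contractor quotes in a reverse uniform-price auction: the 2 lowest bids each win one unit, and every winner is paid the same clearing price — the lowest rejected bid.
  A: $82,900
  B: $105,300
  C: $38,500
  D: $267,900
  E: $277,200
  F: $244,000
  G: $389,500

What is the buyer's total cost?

Ordering the bids: 38,500 (C), 82,900 (A), 105,300 (B), 244,000 (F), …
Lowest 2: C, A.
Clearing price = lowest rejected bid = $105,300.
Total cost = 2 × $105,300 = $210,600.

Total cost: $210,600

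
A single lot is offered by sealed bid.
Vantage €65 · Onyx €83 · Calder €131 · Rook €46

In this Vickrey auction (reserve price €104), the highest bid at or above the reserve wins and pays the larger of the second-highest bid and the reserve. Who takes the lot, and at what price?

Calder pays €104

Sorting bids: 131 (Calder) > 83 (Onyx) > 65 (Vantage) > 46 (Rook)
Highest eligible bid: Calder at €131.
max(second-highest €83, reserve €104) = €104.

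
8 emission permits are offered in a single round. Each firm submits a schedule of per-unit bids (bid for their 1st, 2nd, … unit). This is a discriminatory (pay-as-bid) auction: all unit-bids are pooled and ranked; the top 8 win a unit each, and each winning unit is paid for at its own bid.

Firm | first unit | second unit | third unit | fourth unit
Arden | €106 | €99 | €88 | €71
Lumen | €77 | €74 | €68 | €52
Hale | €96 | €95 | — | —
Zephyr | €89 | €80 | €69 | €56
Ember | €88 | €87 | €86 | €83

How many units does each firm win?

Merging the schedules and taking the best 8: 106 (Arden-1), 99 (Arden-2), 96 (Hale-1), 95 (Hale-2), 89 (Zephyr-1), 88 (Arden-3), 88 (Ember-1), 87 (Ember-2)
Next rejected bid: €86 (not a price — pay-as-bid).
Allocation: Arden 3, Ember 2, Hale 2, Zephyr 1.

Arden 3, Ember 2, Hale 2, Zephyr 1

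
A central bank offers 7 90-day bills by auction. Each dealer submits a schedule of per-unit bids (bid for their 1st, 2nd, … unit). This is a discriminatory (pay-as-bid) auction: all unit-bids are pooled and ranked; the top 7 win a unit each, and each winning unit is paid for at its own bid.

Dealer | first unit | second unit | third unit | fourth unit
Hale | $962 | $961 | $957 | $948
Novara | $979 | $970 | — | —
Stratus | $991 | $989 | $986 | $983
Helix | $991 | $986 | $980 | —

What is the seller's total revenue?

Total revenue: $6,906

Merging the schedules and taking the best 7: 991 (Stratus-1), 991 (Helix-1), 989 (Stratus-2), 986 (Stratus-3), 986 (Helix-2), 983 (Stratus-4), 980 (Helix-3)
Next rejected bid: $979 (not a price — pay-as-bid).
Each winning unit pays its own bid.
Revenue = 991 + 991 + 989 + 986 + 986 + 983 + 980 = $6,906.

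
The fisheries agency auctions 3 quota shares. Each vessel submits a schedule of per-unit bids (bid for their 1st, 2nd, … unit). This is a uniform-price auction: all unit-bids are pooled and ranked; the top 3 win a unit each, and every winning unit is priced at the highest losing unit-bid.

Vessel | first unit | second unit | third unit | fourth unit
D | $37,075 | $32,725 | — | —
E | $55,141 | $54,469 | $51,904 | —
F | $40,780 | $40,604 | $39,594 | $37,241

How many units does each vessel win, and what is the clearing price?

All unit-bids, highest first — top 3: 55,141 (E-1), 54,469 (E-2), 51,904 (E-3)
The (k+1)-th unit-bid is $40,780.
Allocation: E 3.

E 3; clearing price $40,780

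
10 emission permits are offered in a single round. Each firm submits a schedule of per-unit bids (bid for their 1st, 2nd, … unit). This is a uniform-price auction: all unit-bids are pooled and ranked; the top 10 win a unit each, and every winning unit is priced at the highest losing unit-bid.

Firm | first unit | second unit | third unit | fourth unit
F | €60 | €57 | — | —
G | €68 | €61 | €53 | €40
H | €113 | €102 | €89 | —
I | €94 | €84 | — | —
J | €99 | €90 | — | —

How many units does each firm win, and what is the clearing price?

Pooled unit-bids ranked (top 10): 113 (H-1), 102 (H-2), 99 (J-1), 94 (I-1), 90 (J-2), 89 (H-3), 84 (I-2), 68 (G-1), 61 (G-2), 60 (F-1)
First bid not allocated: €57.
Allocation: F 1, G 2, H 3, I 2, J 2.

F 1, G 2, H 3, I 2, J 2; clearing price €57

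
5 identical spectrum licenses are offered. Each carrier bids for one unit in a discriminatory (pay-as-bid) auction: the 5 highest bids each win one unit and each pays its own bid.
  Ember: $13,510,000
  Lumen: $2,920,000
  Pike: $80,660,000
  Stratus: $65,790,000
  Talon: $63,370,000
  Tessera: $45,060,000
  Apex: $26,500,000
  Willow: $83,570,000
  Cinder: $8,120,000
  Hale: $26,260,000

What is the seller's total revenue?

Total revenue: $338,450,000

Sorting: 83,570,000 (Willow), 80,660,000 (Pike), 65,790,000 (Stratus), 63,370,000 (Talon), 45,060,000 (Tessera), 26,500,000 (Apex), 26,260,000 (Hale), …
Winners (5 units): Willow, Pike, Stratus, Talon, Tessera.
Total revenue = 83,570,000 + 80,660,000 + 65,790,000 + 63,370,000 + 45,060,000 = $338,450,000.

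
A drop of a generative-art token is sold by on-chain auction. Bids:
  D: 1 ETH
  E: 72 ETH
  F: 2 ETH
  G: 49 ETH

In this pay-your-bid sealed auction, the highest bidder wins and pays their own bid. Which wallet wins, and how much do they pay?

Bids ranked: 72 (E) > 49 (G) > 2 (F) > 1 (D)
E is highest → pays own bid, 72 ETH.

E pays 72 ETH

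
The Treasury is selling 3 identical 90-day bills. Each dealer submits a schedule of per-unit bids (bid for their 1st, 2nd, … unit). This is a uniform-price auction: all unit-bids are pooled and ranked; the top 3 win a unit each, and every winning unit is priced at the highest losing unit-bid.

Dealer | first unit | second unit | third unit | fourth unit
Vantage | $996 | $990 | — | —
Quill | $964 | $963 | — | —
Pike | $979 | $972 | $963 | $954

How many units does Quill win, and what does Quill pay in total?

Merging the schedules and taking the best 3: 996 (Vantage-1), 990 (Vantage-2), 979 (Pike-1)
Highest rejected unit-bid = $972.
Quill wins 0 unit(s) at $972 each.

Quill: 0 units, pays $0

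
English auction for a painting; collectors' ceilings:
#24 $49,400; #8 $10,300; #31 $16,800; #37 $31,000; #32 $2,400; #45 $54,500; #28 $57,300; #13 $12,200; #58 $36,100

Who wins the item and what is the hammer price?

#28 wins at $54,500

Rule: the price rises until one bidder remains; the winner pays the price at which the last rival dropped out.
Limits in order: 57,300 (#28) > 54,500 (#45) > 49,400 (#24) > 36,100 (#58) > 31,000 (#37) > 16,800 (#31) > …
#45 is the last rival to drop out, at $54,500; #28 remains and wins at that price.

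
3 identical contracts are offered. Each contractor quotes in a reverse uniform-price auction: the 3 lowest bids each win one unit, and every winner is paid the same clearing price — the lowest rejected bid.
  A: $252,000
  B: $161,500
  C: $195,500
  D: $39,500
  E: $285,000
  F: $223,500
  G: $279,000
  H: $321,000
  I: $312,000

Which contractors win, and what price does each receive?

Bids ranked low→high: 39,500 (D), 161,500 (B), 195,500 (C), 223,500 (F), 252,000 (A), …
The 3 lowest are D, B, C.
First losing bid is F's $223,500, which sets the uniform price.

D, B, C; each is paid $223,500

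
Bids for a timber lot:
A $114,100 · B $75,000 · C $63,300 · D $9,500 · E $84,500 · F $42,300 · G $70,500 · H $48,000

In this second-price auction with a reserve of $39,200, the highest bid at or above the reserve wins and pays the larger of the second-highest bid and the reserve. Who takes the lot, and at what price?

Bids ranked: 114,100 (A) > 84,500 (E) > 75,000 (B) > 70,500 (G) > 63,300 (C) > 48,000 (H) > …
Highest eligible bid: A at $114,100.
max(second-highest $84,500, reserve $39,200) = $84,500; the reserve does not bind.

A pays $84,500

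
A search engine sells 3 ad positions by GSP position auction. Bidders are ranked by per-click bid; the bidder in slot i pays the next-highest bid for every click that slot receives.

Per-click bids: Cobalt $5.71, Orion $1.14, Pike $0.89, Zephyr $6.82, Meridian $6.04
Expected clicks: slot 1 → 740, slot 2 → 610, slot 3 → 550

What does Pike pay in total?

Pike pays $0.00

Per-click bids in order: $6.82 (Zephyr) > $6.04 (Meridian) > $5.71 (Cobalt) > $1.14 (Orion) > …
Pike ranks below slot 3 → no slot, pays nothing.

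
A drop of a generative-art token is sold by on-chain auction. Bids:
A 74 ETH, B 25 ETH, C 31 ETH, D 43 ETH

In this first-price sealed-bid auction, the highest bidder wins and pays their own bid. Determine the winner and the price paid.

A pays 74 ETH

Rule: the highest bidder wins and pays their own bid.
Sorting bids: 74 (A) > 43 (D) > 31 (C) > 25 (B)
A is highest → pays own bid, 74 ETH.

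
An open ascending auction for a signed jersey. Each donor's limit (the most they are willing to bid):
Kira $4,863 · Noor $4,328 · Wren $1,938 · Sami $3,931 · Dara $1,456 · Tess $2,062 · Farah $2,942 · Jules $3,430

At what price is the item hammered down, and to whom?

Kira wins at $4,328

Sorting limits: 4,863 (Kira) > 4,328 (Noor) > 3,931 (Sami) > 3,430 (Jules) > 2,942 (Farah) > 2,062 (Tess) > …
Bidding ends when Noor exits at $4,328; Kira takes it.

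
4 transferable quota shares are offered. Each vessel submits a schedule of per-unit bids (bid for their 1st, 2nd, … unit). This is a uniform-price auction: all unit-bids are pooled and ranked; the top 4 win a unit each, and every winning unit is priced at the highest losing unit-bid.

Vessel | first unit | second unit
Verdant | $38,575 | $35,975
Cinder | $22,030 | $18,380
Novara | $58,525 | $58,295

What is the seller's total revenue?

Pooled unit-bids ranked (top 4): 58,525 (Novara-1), 58,295 (Novara-2), 38,575 (Verdant-1), 35,975 (Verdant-2)
The (k+1)-th unit-bid is $22,030.
Allocation: Novara 2, Verdant 2. Every unit priced at $22,030.
Revenue = 4 × 22,030 = $88,120.

Total revenue: $88,120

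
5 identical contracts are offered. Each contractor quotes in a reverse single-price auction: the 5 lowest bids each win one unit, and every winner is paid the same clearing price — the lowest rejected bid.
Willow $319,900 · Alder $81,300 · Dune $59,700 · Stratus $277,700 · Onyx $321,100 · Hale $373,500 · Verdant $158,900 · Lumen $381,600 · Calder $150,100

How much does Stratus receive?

Stratus is paid $319,900

Bids ranked low→high: 59,700 (Dune), 81,300 (Alder), 150,100 (Calder), 158,900 (Verdant), 277,700 (Stratus), 319,900 (Willow), 321,100 (Onyx), …
Lowest 5: Dune, Alder, Calder, Verdant, Stratus.
Lowest unsuccessful bid: $319,900 → clearing price.
Stratus wins → is paid $319,900.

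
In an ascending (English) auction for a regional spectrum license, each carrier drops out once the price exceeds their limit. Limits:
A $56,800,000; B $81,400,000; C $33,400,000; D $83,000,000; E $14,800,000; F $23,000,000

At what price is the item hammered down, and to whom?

D wins at $81,400,000

Rule: the price rises until one bidder remains; the winner pays the price at which the last rival dropped out.
Limits ranked: 83,000,000 (D) > 81,400,000 (B) > 56,800,000 (A) > 33,400,000 (C) > 23,000,000 (F) > 14,800,000 (E)
B is the last rival to drop out, at $81,400,000; D remains and wins at that price.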